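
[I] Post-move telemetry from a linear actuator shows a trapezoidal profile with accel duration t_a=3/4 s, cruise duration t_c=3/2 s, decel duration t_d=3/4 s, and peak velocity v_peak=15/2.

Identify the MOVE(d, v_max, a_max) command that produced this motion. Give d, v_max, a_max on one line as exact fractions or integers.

a_max = (15/2)/(3/4) = 10
d_a = ½·15/2·3/4 = 45/16; d_c = 15/2·3/2 = 45/4
d = 2·45/16 + 45/4 = 135/8
t_c = 3/2 > 0 so v_max = 15/2

d=135/8 v_max=15/2 a_max=10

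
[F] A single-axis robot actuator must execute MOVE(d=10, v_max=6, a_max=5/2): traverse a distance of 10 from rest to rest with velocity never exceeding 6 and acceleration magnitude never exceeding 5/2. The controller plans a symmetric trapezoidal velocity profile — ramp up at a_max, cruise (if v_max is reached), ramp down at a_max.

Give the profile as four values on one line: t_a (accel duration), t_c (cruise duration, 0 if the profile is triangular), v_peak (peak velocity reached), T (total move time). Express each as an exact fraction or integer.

vₘ²/aₘ = 6²/(5/2) = 72/5
10 < 72/5 → triangular
v_peak = √(10·5/2) = √25 = 5
t_a = 5/(5/2) = 2; t_c = 0
T = 2·2 = 4

t_a=2 t_c=0 v_peak=5 T=4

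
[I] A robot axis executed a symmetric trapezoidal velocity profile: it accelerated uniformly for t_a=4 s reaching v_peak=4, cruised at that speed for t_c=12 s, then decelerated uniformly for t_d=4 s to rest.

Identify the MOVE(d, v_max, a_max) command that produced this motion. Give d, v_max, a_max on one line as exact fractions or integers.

d=64 v_max=4 a_max=1

a_max = 4/4 = 1
d_a = ½·4·4 = 8; d_c = 4·12 = 48
d = 2·8 + 48 = 64
t_c = 12 > 0 ⇒ limit active, v_max = 4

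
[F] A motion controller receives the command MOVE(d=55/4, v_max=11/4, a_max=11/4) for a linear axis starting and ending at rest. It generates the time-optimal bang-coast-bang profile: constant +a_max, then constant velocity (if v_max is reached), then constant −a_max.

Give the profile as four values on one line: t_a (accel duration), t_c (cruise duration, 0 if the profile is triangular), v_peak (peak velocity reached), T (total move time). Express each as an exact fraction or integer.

t_a=1 t_c=4 v_peak=11/4 T=6

v_max²/a_max = (11/4)²/(11/4) = 11/4
55/4 ≥ 11/4 so v_max reached
t_a = (11/4)/(11/4) = 1; v_peak = 11/4
d_cruise = 55/4 − 11/4 = 11; t_c = 11/(11/4) = 4
T = 2·1 + 4 = 6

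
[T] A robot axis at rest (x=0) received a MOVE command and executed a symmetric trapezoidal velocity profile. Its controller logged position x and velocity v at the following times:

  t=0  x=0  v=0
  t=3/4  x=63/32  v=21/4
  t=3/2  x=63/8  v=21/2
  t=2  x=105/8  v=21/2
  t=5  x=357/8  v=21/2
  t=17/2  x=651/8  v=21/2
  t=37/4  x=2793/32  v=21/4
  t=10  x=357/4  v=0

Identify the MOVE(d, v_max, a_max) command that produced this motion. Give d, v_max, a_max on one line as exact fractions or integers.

d=357/4 v_max=21/2 a_max=7

final state: t=10, x=357/4, v=0 → d = 357/4
a_max = (21/4−0)/(3/4−0) = 7
max v = 21/2 over t∈[3/2,17/2] → v_max = 21/2
check: 21/2·(3/2+7) = 357/4 ✓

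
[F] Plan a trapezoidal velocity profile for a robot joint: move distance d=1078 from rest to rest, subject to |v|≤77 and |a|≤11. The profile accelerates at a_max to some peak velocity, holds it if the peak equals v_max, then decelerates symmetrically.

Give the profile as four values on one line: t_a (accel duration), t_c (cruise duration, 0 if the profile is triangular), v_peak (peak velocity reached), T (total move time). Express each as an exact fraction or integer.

t_a=7 t_c=7 v_peak=77 T=21

v_max²/a_max = 77²/11 = 539
1078 ≥ 539 → trapezoidal
t_a = 77/11 = 7; v_peak = 77
d_cruise = 1078 − 539 = 539; t_c = 539/77 = 7
T = 2·7 + 7 = 21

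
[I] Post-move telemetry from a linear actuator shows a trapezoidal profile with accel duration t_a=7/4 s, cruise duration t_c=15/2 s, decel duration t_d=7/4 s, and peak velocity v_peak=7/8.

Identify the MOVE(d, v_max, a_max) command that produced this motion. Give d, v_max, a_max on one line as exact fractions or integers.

d=259/32 v_max=7/8 a_max=1/2

a_max = (7/8)/(7/4) = 1/2
d_a = ½·7/8·7/4 = 49/64; d_c = 7/8·15/2 = 105/16
d = 2·49/64 + 105/16 = 259/32
t_c = 15/2 > 0 ⇒ limit active, v_max = 7/8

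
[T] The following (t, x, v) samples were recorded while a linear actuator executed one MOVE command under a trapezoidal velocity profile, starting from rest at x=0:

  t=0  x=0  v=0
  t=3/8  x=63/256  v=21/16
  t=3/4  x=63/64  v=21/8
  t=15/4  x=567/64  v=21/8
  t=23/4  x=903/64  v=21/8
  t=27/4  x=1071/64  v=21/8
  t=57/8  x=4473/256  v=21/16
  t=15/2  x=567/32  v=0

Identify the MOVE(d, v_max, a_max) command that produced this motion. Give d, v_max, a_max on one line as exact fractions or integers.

d=567/32 v_max=21/8 a_max=7/2

final state: t=15/2, x=567/32, v=0 → d = 567/32
a_max = (21/16−0)/(3/8−0) = 7/2
max v = 21/8 over t∈[3/4,27/4] → v_max = 21/8
check: 21/8·(3/4+6) = 567/32 ✓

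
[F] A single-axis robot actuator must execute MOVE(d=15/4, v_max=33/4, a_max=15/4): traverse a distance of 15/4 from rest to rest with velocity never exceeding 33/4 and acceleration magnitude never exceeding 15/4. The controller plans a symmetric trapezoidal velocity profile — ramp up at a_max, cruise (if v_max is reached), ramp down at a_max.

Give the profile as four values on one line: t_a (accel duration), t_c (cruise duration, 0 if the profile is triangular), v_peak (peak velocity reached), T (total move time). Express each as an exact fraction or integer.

t_a=1 t_c=0 v_peak=15/4 T=2

v_max²/a_max = (33/4)²/(15/4) = 363/20
15/4 < 363/20 so t_c = 0
v_peak = √(15/4·15/4) = √(225/16) = 15/4
t_a = (15/4)/(15/4) = 1; t_c = 0
T = 2·1 = 2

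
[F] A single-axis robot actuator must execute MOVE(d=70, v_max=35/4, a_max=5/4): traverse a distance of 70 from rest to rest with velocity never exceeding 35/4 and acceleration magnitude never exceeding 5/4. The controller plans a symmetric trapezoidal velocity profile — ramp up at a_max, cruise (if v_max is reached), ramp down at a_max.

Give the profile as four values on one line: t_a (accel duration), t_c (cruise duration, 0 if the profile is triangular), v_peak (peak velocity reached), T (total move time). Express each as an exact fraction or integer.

v_max²/a_max = (35/4)²/(5/4) = 245/4
70 ≥ 245/4 ⇒ cruise phase
t_a = (35/4)/(5/4) = 7; v_peak = 35/4
d_cruise = 70 − 245/4 = 35/4; t_c = (35/4)/(35/4) = 1
T = 2·7 + 1 = 15

t_a=7 t_c=1 v_peak=35/4 T=15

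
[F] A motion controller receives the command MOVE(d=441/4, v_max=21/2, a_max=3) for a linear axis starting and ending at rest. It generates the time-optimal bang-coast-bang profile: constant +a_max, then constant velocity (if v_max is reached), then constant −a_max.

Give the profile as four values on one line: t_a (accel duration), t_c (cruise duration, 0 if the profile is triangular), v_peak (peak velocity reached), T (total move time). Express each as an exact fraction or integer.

t_a=7/2 t_c=7 v_peak=21/2 T=14

vₘ²/aₘ = (21/2)²/3 = 147/4
441/4 ≥ 147/4 → trapezoidal
t_a = (21/2)/3 = 7/2; v_peak = 21/2
d_cruise = 441/4 − 147/4 = 147/2; t_c = (147/2)/(21/2) = 7
T = 2·7/2 + 7 = 14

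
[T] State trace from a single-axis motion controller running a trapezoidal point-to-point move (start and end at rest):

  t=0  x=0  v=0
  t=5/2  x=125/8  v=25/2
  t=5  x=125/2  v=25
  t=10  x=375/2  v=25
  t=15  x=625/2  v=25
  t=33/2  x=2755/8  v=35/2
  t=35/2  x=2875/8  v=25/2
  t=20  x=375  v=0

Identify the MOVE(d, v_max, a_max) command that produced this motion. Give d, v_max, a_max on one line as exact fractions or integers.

d=375 v_max=25 a_max=5

final state: t=20, x=375, v=0 → d = 375
a_max = (25/2−0)/(5/2−0) = 5
max v = 25 over t∈[5,15] → v_max = 25
check: 25·(5+10) = 375 ✓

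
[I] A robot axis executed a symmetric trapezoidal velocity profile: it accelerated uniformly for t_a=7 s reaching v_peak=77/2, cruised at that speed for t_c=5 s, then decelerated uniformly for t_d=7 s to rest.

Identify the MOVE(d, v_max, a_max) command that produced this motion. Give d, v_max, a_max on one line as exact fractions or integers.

a_max = (77/2)/7 = 11/2
d_a = ½·77/2·7 = 539/4; d_c = 77/2·5 = 385/2
d = 2·539/4 + 385/2 = 462
t_c = 5 > 0 → v_max = v_peak = 77/2

d=462 v_max=77/2 a_max=11/2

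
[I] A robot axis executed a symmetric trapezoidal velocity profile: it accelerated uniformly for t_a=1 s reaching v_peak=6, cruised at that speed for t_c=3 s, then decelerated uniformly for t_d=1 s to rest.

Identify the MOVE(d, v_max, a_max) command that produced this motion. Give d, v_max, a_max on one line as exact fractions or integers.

a_max = 6/1 = 6
d_a = ½·6·1 = 3; d_c = 6·3 = 18
d = 2·3 + 18 = 24
t_c = 3 > 0 ⇒ limit active, v_max = 6

d=24 v_max=6 a_max=6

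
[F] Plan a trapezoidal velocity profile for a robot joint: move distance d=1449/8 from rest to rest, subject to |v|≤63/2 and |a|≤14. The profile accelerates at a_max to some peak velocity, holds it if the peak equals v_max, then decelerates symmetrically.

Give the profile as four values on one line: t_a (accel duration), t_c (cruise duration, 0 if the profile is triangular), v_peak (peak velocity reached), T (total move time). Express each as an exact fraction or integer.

(v_max)²/a_max = (63/2)²/14 = 567/8
1449/8 ≥ 567/8 ⇒ cruise phase
t_a = (63/2)/14 = 9/4; v_peak = 63/2
d_cruise = 1449/8 − 567/8 = 441/4; t_c = (441/4)/(63/2) = 7/2
T = 2·9/4 + 7/2 = 8

t_a=9/4 t_c=7/2 v_peak=63/2 T=8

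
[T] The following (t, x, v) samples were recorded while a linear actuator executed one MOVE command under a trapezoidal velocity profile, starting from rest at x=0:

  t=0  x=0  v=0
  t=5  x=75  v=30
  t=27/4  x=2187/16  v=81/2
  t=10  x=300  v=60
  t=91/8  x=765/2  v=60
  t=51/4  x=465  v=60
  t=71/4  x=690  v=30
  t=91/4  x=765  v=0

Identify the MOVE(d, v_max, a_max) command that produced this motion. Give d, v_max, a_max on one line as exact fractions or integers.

final state: t=91/4, x=765, v=0 → d = 765
a_max = (30−0)/(5−0) = 6
max v = 60 over t∈[10,51/4] → v_max = 60
check: 60·(10+11/4) = 765 ✓

d=765 v_max=60 a_max=6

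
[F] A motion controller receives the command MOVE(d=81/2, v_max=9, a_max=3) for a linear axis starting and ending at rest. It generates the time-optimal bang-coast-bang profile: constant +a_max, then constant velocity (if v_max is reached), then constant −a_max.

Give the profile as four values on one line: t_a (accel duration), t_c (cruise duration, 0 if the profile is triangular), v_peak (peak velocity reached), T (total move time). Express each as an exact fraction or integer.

t_a=3 t_c=3/2 v_peak=9 T=15/2

(v_max)²/a_max = 9²/3 = 27
81/2 ≥ 27 → trapezoidal
t_a = 9/3 = 3; v_peak = 9
d_cruise = 81/2 − 27 = 27/2; t_c = (27/2)/9 = 3/2
T = 2·3 + 3/2 = 15/2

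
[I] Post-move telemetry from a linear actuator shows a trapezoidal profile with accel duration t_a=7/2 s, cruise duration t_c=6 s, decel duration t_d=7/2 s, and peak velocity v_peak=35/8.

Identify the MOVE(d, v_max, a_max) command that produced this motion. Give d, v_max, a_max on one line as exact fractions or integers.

a_max = (35/8)/(7/2) = 5/4
d_a = ½·35/8·7/2 = 245/32; d_c = 35/8·6 = 105/4
d = 2·245/32 + 105/4 = 665/16
t_c = 6 > 0 → v_max = v_peak = 35/8

d=665/16 v_max=35/8 a_max=5/4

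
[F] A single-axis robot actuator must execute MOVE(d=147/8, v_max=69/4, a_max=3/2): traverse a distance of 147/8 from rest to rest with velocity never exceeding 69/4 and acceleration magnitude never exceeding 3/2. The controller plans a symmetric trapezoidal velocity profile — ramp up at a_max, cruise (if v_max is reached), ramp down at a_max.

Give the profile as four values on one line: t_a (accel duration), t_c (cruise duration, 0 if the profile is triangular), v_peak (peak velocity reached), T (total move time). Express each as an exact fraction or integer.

(v_max)²/a_max = (69/4)²/(3/2) = 1587/8
147/8 < 1587/8 → triangular
v_peak = √(147/8·3/2) = √(441/16) = 21/4
t_a = (21/4)/(3/2) = 7/2; t_c = 0
T = 2·7/2 = 7

t_a=7/2 t_c=0 v_peak=21/4 T=7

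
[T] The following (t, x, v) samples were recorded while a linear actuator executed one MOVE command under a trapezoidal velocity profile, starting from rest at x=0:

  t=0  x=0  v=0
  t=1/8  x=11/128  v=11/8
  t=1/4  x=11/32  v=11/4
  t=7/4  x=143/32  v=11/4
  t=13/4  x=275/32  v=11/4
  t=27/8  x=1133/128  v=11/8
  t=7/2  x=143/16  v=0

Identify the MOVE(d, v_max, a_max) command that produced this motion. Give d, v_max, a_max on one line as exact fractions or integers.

final state: t=7/2, x=143/16, v=0 → d = 143/16
a_max = (11/8−0)/(1/8−0) = 11
max v = 11/4 over t∈[1/4,13/4] → v_max = 11/4
check: 11/4·(1/4+3) = 143/16 ✓

d=143/16 v_max=11/4 a_max=11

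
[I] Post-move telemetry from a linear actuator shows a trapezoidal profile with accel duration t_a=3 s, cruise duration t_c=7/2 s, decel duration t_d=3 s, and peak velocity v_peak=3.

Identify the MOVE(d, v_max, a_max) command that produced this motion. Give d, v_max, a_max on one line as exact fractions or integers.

d=39/2 v_max=3 a_max=1

a_max = 3/3 = 1
d_a = ½·3·3 = 9/2; d_c = 3·7/2 = 21/2
d = 2·9/2 + 21/2 = 39/2
t_c = 7/2 > 0 so v_max = 3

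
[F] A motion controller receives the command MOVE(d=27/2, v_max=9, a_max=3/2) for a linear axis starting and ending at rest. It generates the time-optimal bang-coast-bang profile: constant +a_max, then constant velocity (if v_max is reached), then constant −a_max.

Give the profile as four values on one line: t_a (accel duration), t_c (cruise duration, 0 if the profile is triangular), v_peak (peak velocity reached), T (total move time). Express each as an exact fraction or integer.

t_a=3 t_c=0 v_peak=9/2 T=6

(v_max)²/a_max = 9²/(3/2) = 54
27/2 < 54 → triangular
v_peak = √(27/2·3/2) = √(81/4) = 9/2
t_a = (9/2)/(3/2) = 3; t_c = 0
T = 2·3 = 6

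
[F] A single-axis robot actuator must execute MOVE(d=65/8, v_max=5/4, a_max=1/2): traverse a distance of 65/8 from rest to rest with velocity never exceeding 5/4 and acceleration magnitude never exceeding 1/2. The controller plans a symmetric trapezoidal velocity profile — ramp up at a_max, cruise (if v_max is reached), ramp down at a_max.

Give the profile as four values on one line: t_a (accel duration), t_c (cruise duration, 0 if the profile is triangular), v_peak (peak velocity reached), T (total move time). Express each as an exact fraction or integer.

(v_max)²/a_max = (5/4)²/(1/2) = 25/8
65/8 ≥ 25/8 so v_max reached
t_a = (5/4)/(1/2) = 5/2; v_peak = 5/4
d_cruise = 65/8 − 25/8 = 5; t_c = 5/(5/4) = 4
T = 2·5/2 + 4 = 9

t_a=5/2 t_c=4 v_peak=5/4 T=9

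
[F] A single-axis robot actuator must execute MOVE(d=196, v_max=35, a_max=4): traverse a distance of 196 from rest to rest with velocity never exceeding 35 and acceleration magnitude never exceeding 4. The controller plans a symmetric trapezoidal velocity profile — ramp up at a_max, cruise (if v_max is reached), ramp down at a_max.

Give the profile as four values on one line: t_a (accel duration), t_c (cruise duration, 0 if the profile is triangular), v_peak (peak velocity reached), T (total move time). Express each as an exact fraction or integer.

t_a=7 t_c=0 v_peak=28 T=14

vₘ²/aₘ = 35²/4 = 1225/4
196 < 1225/4 ⇒ no cruise
v_peak = √(196·4) = √784 = 28
t_a = 28/4 = 7; t_c = 0
T = 2·7 = 14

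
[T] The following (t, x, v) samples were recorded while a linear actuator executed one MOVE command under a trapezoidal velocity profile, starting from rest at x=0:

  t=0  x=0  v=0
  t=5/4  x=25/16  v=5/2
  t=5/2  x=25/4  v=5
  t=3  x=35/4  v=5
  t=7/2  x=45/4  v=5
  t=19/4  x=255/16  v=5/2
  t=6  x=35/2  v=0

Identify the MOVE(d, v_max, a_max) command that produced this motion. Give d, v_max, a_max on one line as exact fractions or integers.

final state: t=6, x=35/2, v=0 → d = 35/2
a_max = (5/2−0)/(5/4−0) = 2
max v = 5 over t∈[5/2,7/2] → v_max = 5
check: 5·(5/2+1) = 35/2 ✓

d=35/2 v_max=5 a_max=2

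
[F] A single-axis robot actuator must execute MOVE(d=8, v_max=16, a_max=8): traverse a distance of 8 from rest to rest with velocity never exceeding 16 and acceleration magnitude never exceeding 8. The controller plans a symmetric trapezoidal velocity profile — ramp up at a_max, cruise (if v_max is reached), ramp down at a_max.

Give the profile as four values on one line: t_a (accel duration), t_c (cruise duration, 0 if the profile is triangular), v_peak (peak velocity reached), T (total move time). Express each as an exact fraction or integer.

t_a=1 t_c=0 v_peak=8 T=2

(v_max)²/a_max = 16²/8 = 32
8 < 32 → triangular
v_peak = √(8·8) = √64 = 8
t_a = 8/8 = 1; t_c = 0
T = 2·1 = 2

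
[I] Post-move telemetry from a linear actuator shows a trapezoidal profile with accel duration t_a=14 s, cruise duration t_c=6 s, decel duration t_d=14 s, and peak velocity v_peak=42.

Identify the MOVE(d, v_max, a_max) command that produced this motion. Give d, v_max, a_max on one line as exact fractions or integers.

a_max = 42/14 = 3
d_a = ½·42·14 = 294; d_c = 42·6 = 252
d = 2·294 + 252 = 840
t_c = 6 > 0 → v_max = v_peak = 42

d=840 v_max=42 a_max=3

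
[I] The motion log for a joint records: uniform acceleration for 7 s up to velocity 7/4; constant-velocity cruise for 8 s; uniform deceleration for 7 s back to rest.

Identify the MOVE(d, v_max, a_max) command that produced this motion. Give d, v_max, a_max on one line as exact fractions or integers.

a_max = (7/4)/7 = 1/4
d_a = ½·7/4·7 = 49/8; d_c = 7/4·8 = 14
d = 2·49/8 + 14 = 105/4
t_c = 8 > 0 so v_max = 7/4

d=105/4 v_max=7/4 a_max=1/4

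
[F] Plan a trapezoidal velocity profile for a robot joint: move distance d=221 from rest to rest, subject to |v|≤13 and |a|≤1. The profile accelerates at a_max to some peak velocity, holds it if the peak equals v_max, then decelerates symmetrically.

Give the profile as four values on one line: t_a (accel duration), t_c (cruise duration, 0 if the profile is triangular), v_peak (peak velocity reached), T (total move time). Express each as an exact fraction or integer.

vₘ²/aₘ = 13²/1 = 169
221 ≥ 169 ⇒ cruise phase
t_a = 13/1 = 13; v_peak = 13
d_cruise = 221 − 169 = 52; t_c = 52/13 = 4
T = 2·13 + 4 = 30

t_a=13 t_c=4 v_peak=13 T=30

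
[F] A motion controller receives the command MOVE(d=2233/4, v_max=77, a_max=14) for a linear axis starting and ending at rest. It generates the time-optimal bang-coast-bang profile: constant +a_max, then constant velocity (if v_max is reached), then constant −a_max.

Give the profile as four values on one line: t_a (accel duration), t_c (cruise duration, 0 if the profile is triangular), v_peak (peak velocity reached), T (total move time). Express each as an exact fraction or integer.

(v_max)²/a_max = 77²/14 = 847/2
2233/4 ≥ 847/2 → trapezoidal
t_a = 77/14 = 11/2; v_peak = 77
d_cruise = 2233/4 − 847/2 = 539/4; t_c = (539/4)/77 = 7/4
T = 2·11/2 + 7/4 = 51/4

t_a=11/2 t_c=7/4 v_peak=77 T=51/4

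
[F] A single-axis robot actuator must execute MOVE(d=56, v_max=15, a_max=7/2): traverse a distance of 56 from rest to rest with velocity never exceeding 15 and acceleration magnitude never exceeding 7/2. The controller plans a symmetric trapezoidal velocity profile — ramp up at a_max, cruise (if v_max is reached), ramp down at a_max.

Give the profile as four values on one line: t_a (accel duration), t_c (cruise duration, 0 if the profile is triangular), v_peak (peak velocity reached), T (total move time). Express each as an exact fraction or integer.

v_max²/a_max = 15²/(7/2) = 450/7
56 < 450/7 ⇒ no cruise
v_peak = √(56·7/2) = √196 = 14
t_a = 14/(7/2) = 4; t_c = 0
T = 2·4 = 8

t_a=4 t_c=0 v_peak=14 T=8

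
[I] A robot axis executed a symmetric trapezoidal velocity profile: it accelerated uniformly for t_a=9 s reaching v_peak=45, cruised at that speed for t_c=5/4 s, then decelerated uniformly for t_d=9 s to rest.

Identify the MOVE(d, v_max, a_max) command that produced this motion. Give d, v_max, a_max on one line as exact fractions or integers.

d=1845/4 v_max=45 a_max=5

a_max = 45/9 = 5
d_a = ½·45·9 = 405/2; d_c = 45·5/4 = 225/4
d = 2·405/2 + 225/4 = 1845/4
t_c = 5/4 > 0 ⇒ limit active, v_max = 45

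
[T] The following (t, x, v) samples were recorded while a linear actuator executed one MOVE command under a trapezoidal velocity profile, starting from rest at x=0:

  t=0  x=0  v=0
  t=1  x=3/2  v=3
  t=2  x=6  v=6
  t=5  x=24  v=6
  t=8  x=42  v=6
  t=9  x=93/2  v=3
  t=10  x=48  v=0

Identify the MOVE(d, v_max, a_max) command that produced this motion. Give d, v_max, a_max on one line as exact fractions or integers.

d=48 v_max=6 a_max=3

final state: t=10, x=48, v=0 → d = 48
a_max = (3−0)/(1−0) = 3
max v = 6 over t∈[2,8] → v_max = 6
check: 6·(2+6) = 48 ✓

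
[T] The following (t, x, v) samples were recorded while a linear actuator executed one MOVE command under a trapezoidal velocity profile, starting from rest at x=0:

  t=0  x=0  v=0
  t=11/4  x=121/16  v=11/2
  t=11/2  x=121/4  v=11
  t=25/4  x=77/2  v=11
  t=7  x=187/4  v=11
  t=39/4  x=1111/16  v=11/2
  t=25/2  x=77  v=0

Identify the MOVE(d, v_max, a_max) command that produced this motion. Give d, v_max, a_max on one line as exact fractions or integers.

final state: t=25/2, x=77, v=0 → d = 77
a_max = (11/2−0)/(11/4−0) = 2
max v = 11 over t∈[11/2,7] → v_max = 11
check: 11·(11/2+3/2) = 77 ✓

d=77 v_max=11 a_max=2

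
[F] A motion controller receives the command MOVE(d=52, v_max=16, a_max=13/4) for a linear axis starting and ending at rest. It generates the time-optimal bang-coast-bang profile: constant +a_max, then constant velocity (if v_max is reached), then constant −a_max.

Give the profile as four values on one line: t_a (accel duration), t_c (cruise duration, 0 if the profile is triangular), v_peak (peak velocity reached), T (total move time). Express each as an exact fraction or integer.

t_a=4 t_c=0 v_peak=13 T=8

v_max²/a_max = 16²/(13/4) = 1024/13
52 < 1024/13 → triangular
v_peak = √(52·13/4) = √169 = 13
t_a = 13/(13/4) = 4; t_c = 0
T = 2·4 = 8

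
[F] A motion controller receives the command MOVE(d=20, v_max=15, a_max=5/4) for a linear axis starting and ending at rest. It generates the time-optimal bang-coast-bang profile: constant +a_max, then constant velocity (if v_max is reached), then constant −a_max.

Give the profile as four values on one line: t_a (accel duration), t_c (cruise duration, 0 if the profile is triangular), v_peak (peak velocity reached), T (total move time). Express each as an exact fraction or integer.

t_a=4 t_c=0 v_peak=5 T=8

vₘ²/aₘ = 15²/(5/4) = 180
20 < 180 ⇒ no cruise
v_peak = √(20·5/4) = √25 = 5
t_a = 5/(5/4) = 4; t_c = 0
T = 2·4 = 8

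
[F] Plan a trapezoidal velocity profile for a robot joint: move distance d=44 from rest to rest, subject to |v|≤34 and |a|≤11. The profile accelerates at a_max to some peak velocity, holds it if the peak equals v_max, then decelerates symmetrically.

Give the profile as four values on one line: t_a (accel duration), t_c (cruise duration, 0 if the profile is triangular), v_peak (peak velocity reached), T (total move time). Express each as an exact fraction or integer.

t_a=2 t_c=0 v_peak=22 T=4

(v_max)²/a_max = 34²/11 = 1156/11
44 < 1156/11 ⇒ no cruise
v_peak = √(44·11) = √484 = 22
t_a = 22/11 = 2; t_c = 0
T = 2·2 = 4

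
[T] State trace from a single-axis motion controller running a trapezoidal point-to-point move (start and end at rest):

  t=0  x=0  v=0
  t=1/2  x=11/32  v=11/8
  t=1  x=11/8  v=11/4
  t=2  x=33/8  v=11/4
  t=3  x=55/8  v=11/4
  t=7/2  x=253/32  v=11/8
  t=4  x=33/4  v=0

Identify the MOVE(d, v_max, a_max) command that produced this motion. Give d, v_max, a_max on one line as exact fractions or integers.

final state: t=4, x=33/4, v=0 → d = 33/4
a_max = (11/8−0)/(1/2−0) = 11/4
max v = 11/4 over t∈[1,3] → v_max = 11/4
check: 11/4·(1+2) = 33/4 ✓

d=33/4 v_max=11/4 a_max=11/4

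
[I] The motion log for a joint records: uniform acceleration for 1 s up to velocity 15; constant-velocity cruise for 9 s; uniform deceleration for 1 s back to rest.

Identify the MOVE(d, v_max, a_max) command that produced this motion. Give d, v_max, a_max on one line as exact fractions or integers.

d=150 v_max=15 a_max=15

a_max = 15/1 = 15
d_a = ½·15·1 = 15/2; d_c = 15·9 = 135
d = 2·15/2 + 135 = 150
t_c = 9 > 0 ⇒ limit active, v_max = 15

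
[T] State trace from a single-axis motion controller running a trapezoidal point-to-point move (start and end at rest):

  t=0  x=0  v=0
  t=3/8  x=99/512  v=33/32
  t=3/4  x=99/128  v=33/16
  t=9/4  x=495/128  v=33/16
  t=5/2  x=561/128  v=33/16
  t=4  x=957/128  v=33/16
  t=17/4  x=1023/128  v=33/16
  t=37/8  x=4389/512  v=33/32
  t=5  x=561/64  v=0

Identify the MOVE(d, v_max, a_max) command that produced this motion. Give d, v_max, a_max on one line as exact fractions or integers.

d=561/64 v_max=33/16 a_max=11/4

final state: t=5, x=561/64, v=0 → d = 561/64
a_max = (33/32−0)/(3/8−0) = 11/4
max v = 33/16 over t∈[3/4,17/4] → v_max = 33/16
check: 33/16·(3/4+7/2) = 561/64 ✓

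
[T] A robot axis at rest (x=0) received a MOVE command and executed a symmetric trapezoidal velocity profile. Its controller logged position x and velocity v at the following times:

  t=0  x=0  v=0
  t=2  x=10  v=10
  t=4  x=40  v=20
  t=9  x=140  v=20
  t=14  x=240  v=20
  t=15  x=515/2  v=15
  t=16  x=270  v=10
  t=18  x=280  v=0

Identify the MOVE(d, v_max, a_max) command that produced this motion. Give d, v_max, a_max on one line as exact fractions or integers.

d=280 v_max=20 a_max=5

final state: t=18, x=280, v=0 → d = 280
a_max = (10−0)/(2−0) = 5
max v = 20 over t∈[4,14] → v_max = 20
check: 20·(4+10) = 280 ✓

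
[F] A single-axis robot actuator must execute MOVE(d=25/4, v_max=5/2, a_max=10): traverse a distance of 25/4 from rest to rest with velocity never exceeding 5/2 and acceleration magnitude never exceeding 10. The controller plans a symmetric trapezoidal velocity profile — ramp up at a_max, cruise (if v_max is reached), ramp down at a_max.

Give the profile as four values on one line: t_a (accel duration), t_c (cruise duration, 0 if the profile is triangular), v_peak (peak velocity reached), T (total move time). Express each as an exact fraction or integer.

(v_max)²/a_max = (5/2)²/10 = 5/8
25/4 ≥ 5/8 so v_max reached
t_a = (5/2)/10 = 1/4; v_peak = 5/2
d_cruise = 25/4 − 5/8 = 45/8; t_c = (45/8)/(5/2) = 9/4
T = 2·1/4 + 9/4 = 11/4

t_a=1/4 t_c=9/4 v_peak=5/2 T=11/4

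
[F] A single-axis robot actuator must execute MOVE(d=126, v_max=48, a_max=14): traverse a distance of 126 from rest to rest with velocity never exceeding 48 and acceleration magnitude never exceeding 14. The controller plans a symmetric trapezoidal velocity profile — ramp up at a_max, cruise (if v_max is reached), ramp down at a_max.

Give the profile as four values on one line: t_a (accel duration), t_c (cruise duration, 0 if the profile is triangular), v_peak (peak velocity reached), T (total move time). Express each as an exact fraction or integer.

t_a=3 t_c=0 v_peak=42 T=6

v_max²/a_max = 48²/14 = 1152/7
126 < 1152/7 ⇒ no cruise
v_peak = √(126·14) = √1764 = 42
t_a = 42/14 = 3; t_c = 0
T = 2·3 = 6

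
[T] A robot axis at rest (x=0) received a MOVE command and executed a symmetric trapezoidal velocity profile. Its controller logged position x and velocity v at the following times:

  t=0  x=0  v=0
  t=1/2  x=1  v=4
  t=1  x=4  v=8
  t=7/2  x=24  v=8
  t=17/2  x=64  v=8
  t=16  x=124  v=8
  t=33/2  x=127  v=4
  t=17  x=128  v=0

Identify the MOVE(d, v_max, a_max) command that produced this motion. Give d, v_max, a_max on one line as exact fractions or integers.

final state: t=17, x=128, v=0 → d = 128
a_max = (4−0)/(1/2−0) = 8
max v = 8 over t∈[1,16] → v_max = 8
check: 8·(1+15) = 128 ✓

d=128 v_max=8 a_max=8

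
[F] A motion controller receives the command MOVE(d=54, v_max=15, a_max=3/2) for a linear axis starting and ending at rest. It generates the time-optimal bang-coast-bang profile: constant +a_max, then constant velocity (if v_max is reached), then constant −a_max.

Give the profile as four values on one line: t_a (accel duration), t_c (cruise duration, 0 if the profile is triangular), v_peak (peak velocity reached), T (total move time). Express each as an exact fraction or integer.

v_max²/a_max = 15²/(3/2) = 150
54 < 150 ⇒ no cruise
v_peak = √(54·3/2) = √81 = 9
t_a = 9/(3/2) = 6; t_c = 0
T = 2·6 = 12

t_a=6 t_c=0 v_peak=9 T=12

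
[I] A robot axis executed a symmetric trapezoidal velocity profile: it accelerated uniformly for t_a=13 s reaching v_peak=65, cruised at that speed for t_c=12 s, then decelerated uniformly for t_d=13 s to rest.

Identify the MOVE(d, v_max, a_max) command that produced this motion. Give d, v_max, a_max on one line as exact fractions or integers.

d=1625 v_max=65 a_max=5

a_max = 65/13 = 5
d_a = ½·65·13 = 845/2; d_c = 65·12 = 780
d = 2·845/2 + 780 = 1625
t_c = 12 > 0 → v_max = v_peak = 65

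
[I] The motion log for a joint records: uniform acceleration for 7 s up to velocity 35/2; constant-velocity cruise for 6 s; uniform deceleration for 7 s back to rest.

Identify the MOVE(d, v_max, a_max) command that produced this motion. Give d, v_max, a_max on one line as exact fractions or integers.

d=455/2 v_max=35/2 a_max=5/2

a_max = (35/2)/7 = 5/2
d_a = ½·35/2·7 = 245/4; d_c = 35/2·6 = 105
d = 2·245/4 + 105 = 455/2
t_c = 6 > 0 so v_max = 35/2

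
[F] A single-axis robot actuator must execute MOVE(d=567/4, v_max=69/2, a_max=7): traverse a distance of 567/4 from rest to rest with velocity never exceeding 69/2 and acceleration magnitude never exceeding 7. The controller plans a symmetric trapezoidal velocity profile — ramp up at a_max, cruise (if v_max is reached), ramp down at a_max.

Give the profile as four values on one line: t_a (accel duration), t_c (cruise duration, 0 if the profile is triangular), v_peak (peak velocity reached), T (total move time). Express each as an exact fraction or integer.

(v_max)²/a_max = (69/2)²/7 = 4761/28
567/4 < 4761/28 ⇒ no cruise
v_peak = √(567/4·7) = √(3969/4) = 63/2
t_a = (63/2)/7 = 9/2; t_c = 0
T = 2·9/2 = 9

t_a=9/2 t_c=0 v_peak=63/2 T=9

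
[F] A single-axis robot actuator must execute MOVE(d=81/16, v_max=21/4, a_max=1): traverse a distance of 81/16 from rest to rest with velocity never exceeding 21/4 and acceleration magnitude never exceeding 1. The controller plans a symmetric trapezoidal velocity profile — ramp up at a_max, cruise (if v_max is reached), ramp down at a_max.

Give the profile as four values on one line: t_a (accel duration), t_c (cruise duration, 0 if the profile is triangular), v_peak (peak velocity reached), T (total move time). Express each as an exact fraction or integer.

t_a=9/4 t_c=0 v_peak=9/4 T=9/2

v_max²/a_max = (21/4)²/1 = 441/16
81/16 < 441/16 → triangular
v_peak = √(81/16·1) = √(81/16) = 9/4
t_a = (9/4)/1 = 9/4; t_c = 0
T = 2·9/4 = 9/2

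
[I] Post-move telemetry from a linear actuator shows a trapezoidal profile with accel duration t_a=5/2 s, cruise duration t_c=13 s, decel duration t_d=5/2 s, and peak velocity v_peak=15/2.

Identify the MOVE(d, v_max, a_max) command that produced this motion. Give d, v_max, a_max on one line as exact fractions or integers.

a_max = (15/2)/(5/2) = 3
d_a = ½·15/2·5/2 = 75/8; d_c = 15/2·13 = 195/2
d = 2·75/8 + 195/2 = 465/4
t_c = 13 > 0 so v_max = 15/2

d=465/4 v_max=15/2 a_max=3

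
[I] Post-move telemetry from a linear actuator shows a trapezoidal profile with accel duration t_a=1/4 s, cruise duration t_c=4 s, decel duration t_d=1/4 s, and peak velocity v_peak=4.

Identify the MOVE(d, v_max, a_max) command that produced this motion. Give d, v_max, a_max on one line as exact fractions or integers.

d=17 v_max=4 a_max=16

a_max = 4/(1/4) = 16
d_a = ½·4·1/4 = 1/2; d_c = 4·4 = 16
d = 2·1/2 + 16 = 17
t_c = 4 > 0 ⇒ limit active, v_max = 4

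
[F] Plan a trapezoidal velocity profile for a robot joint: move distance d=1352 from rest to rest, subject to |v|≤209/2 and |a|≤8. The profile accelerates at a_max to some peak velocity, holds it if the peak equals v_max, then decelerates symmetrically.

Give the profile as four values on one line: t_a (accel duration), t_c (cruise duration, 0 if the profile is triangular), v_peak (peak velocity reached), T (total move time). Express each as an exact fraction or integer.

t_a=13 t_c=0 v_peak=104 T=26

(v_max)²/a_max = (209/2)²/8 = 43681/32
1352 < 43681/32 → triangular
v_peak = √(1352·8) = √10816 = 104
t_a = 104/8 = 13; t_c = 0
T = 2·13 = 26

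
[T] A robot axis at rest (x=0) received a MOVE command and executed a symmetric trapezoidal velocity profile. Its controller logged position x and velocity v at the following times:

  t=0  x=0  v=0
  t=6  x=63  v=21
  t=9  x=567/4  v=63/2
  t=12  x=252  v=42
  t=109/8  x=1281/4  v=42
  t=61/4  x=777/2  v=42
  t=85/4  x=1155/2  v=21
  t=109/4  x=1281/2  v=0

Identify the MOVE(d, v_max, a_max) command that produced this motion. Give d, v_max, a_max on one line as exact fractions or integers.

final state: t=109/4, x=1281/2, v=0 → d = 1281/2
a_max = (21−0)/(6−0) = 7/2
max v = 42 over t∈[12,61/4] → v_max = 42
check: 42·(12+13/4) = 1281/2 ✓

d=1281/2 v_max=42 a_max=7/2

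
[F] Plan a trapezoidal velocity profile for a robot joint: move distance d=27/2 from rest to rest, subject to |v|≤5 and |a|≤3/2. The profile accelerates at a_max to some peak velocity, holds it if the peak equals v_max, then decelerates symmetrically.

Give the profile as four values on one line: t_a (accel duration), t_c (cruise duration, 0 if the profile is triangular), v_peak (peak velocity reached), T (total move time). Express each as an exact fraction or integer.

t_a=3 t_c=0 v_peak=9/2 T=6

vₘ²/aₘ = 5²/(3/2) = 50/3
27/2 < 50/3 ⇒ no cruise
v_peak = √(27/2·3/2) = √(81/4) = 9/2
t_a = (9/2)/(3/2) = 3; t_c = 0
T = 2·3 = 6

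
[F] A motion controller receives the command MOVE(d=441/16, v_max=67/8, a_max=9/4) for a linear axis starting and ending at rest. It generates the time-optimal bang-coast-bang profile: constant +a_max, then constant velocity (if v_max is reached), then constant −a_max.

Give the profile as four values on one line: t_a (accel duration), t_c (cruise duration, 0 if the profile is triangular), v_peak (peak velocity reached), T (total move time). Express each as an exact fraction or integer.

(v_max)²/a_max = (67/8)²/(9/4) = 4489/144
441/16 < 4489/144 ⇒ no cruise
v_peak = √(441/16·9/4) = √(3969/64) = 63/8
t_a = (63/8)/(9/4) = 7/2; t_c = 0
T = 2·7/2 = 7

t_a=7/2 t_c=0 v_peak=63/8 T=7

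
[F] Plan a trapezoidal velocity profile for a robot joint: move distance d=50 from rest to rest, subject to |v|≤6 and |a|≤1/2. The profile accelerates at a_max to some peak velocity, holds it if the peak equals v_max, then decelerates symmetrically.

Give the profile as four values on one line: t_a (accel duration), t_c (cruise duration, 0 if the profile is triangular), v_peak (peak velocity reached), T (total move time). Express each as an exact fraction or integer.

t_a=10 t_c=0 v_peak=5 T=20

(v_max)²/a_max = 6²/(1/2) = 72
50 < 72 ⇒ no cruise
v_peak = √(50·1/2) = √25 = 5
t_a = 5/(1/2) = 10; t_c = 0
T = 2·10 = 20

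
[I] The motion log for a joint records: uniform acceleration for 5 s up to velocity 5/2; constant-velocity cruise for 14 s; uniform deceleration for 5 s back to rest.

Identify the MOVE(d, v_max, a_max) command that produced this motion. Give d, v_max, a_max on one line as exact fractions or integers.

d=95/2 v_max=5/2 a_max=1/2

a_max = (5/2)/5 = 1/2
d_a = ½·5/2·5 = 25/4; d_c = 5/2·14 = 35
d = 2·25/4 + 35 = 95/2
t_c = 14 > 0 so v_max = 5/2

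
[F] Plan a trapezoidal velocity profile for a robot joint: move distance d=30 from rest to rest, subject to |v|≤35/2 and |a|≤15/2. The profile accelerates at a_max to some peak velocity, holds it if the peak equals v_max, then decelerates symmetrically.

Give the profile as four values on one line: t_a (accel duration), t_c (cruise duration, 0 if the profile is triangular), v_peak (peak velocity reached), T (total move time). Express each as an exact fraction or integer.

t_a=2 t_c=0 v_peak=15 T=4

(v_max)²/a_max = (35/2)²/(15/2) = 245/6
30 < 245/6 ⇒ no cruise
v_peak = √(30·15/2) = √225 = 15
t_a = 15/(15/2) = 2; t_c = 0
T = 2·2 = 4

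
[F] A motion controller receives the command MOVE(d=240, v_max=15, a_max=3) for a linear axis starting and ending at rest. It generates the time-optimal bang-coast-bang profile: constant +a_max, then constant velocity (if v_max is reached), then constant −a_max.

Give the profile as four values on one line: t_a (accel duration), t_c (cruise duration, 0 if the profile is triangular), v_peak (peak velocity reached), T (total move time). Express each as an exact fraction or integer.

(v_max)²/a_max = 15²/3 = 75
240 ≥ 75 ⇒ cruise phase
t_a = 15/3 = 5; v_peak = 15
d_cruise = 240 − 75 = 165; t_c = 165/15 = 11
T = 2·5 + 11 = 21

t_a=5 t_c=11 v_peak=15 T=21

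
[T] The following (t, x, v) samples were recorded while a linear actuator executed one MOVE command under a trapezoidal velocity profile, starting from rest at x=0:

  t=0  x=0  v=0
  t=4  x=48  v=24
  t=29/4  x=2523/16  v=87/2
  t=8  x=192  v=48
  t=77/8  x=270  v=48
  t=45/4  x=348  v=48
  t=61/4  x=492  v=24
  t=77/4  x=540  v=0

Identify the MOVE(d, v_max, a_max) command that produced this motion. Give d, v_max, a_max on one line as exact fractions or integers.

d=540 v_max=48 a_max=6

final state: t=77/4, x=540, v=0 → d = 540
a_max = (24−0)/(4−0) = 6
max v = 48 over t∈[8,45/4] → v_max = 48
check: 48·(8+13/4) = 540 ✓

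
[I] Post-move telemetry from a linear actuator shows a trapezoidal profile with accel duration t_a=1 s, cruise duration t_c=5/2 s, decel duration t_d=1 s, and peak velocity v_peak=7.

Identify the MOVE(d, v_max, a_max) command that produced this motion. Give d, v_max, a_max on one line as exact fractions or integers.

a_max = 7/1 = 7
d_a = ½·7·1 = 7/2; d_c = 7·5/2 = 35/2
d = 2·7/2 + 35/2 = 49/2
t_c = 5/2 > 0 → v_max = v_peak = 7

d=49/2 v_max=7 a_max=7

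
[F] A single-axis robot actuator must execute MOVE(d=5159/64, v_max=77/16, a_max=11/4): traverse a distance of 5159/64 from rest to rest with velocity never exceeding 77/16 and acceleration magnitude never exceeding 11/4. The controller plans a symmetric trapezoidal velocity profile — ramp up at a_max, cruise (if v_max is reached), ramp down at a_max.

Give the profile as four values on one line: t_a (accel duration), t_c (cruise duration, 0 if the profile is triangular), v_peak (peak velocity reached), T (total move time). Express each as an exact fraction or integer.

t_a=7/4 t_c=15 v_peak=77/16 T=37/2

vₘ²/aₘ = (77/16)²/(11/4) = 539/64
5159/64 ≥ 539/64 → trapezoidal
t_a = (77/16)/(11/4) = 7/4; v_peak = 77/16
d_cruise = 5159/64 − 539/64 = 1155/16; t_c = (1155/16)/(77/16) = 15
T = 2·7/4 + 15 = 37/2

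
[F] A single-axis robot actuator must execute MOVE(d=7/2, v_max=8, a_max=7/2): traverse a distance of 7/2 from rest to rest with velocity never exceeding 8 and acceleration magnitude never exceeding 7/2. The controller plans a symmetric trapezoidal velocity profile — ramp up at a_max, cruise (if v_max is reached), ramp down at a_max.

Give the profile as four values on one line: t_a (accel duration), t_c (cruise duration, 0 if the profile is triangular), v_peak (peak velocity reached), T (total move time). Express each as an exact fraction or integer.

t_a=1 t_c=0 v_peak=7/2 T=2

(v_max)²/a_max = 8²/(7/2) = 128/7
7/2 < 128/7 so t_c = 0
v_peak = √(7/2·7/2) = √(49/4) = 7/2
t_a = (7/2)/(7/2) = 1; t_c = 0
T = 2·1 = 2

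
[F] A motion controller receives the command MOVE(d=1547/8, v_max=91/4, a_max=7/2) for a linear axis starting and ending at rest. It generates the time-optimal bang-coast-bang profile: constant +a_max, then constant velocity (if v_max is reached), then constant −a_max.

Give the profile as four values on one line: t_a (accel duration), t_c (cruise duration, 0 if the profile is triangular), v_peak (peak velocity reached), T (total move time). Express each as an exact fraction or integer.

t_a=13/2 t_c=2 v_peak=91/4 T=15

(v_max)²/a_max = (91/4)²/(7/2) = 1183/8
1547/8 ≥ 1183/8 → trapezoidal
t_a = (91/4)/(7/2) = 13/2; v_peak = 91/4
d_cruise = 1547/8 − 1183/8 = 91/2; t_c = (91/2)/(91/4) = 2
T = 2·13/2 + 2 = 15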